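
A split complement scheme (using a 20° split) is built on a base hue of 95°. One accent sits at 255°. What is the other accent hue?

295°

Split-complementary hues sit 20° either side of the complement.
Complement of the base 95°: 95 + 180 = 275°
The given accent 255° is 20° one side of 275°; the other accent sits 20° the other side: 275 + 20 = 295°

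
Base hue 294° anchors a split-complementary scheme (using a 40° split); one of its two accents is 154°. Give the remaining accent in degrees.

74°

Split-complementary hues sit 40° either side of the complement.
Complement of the base 294°: 294 + 180 = 474 → 474 − 360 = 114°
The given accent 154° is 40° one side of 114°; the other accent sits 40° the other side: 114 − 40 = 74°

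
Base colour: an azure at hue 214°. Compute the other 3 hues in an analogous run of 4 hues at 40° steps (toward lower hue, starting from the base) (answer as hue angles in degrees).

174°, 134° and 94°

Analogous hues sit every 40° along the wheel.
214 − 40 = 174°
214 − 80 = 134°
214 − 120 = 94°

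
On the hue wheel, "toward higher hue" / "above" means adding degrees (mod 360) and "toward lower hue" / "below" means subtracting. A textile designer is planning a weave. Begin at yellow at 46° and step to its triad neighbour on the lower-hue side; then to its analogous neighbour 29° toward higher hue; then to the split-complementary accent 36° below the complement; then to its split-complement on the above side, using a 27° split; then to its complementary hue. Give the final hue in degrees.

−120° (triadic ↓): 46 − 120 = -74 → -74 + 360 = 286°
+29° (analog 29° ↑): 286 + 29 = 315°
+144° (split-comp 36° ↓): 315 + 144 = 459 → 459 − 360 = 99°
+207° (split-comp 27° ↑): 99 + 207 = 306°
+180° (complement): 306 + 180 = 486 → 486 − 360 = 126°

126°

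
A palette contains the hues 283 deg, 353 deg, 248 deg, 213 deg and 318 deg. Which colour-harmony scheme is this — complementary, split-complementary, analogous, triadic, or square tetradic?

Sort the hues: 213°, 248°, 283°, 318°, 353°.
Successive gaps around the wheel: 35°, 35°, 35°, 35°, 220°.
A run of hues at equal small steps (35°) with one large closing gap is an analogous group.

analogous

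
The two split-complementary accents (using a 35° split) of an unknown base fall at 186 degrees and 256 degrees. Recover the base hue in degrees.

The accents sit 35° either side of the complement, so the complement is their short-arc midpoint on the wheel.
Short-arc midpoint of 186° and 256°: 221°.
Base is 180° from the complement: 221 − 180 = 41°

41°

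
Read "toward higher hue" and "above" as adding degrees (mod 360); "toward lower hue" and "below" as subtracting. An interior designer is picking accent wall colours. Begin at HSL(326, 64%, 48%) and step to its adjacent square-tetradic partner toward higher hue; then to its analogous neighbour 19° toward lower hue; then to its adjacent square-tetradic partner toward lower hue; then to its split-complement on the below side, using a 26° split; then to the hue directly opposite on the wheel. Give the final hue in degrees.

281°

square ↑ +90°: 326 + 90 = 416 → 416 − 360 = 56°
analog 19° ↓ −19°: 56 − 19 = 37°
square ↓ −90°: 37 − 90 = -53 → -53 + 360 = 307°
split-comp 26° ↓ +154°: 307 + 154 = 461 → 461 − 360 = 101°
complement +180°: 101 + 180 = 281°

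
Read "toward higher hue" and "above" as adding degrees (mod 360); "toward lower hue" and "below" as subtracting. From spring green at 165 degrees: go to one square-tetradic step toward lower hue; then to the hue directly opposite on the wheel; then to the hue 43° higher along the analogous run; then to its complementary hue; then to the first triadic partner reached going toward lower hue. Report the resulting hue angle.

165 − 90 = 75°   (square ↓)
75 + 180 = 255°   (complement)
255 + 43 = 298°   (analog 43° ↑)
298 + 180 = 478 → 478 − 360 = 118°   (complement)
118 − 120 = -2 → -2 + 360 = 358°   (triadic ↓)

358°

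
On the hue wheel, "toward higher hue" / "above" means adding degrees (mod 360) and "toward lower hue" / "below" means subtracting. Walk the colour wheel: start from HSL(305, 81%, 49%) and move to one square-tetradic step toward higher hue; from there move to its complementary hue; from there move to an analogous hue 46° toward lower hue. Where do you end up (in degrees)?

169°

square ↑ +90°: 305 + 90 = 395 → 395 − 360 = 35°
complement +180°: 35 + 180 = 215°
analog 46° ↓ −46°: 215 − 46 = 169°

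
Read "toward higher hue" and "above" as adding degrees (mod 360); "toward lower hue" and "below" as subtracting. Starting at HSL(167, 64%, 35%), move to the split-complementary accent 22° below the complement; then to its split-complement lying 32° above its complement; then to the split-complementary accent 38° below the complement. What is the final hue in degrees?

+158° (split-comp 22° ↓): 167 + 158 = 325°
+212° (split-comp 32° ↑): 325 + 212 = 537 → 537 − 360 = 177°
+142° (split-comp 38° ↓): 177 + 142 = 319°

319°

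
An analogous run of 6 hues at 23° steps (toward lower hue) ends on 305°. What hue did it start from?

60°

5 steps of 23° (toward lower hue) give a net shift of −115°.
Start = end − shift: 305 + 115 = 420 → 420 − 360 = 60°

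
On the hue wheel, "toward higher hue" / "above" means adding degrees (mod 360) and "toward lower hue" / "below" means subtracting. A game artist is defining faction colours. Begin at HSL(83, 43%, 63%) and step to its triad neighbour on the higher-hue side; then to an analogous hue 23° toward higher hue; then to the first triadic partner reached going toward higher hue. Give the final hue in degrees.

346°

83 + 120 = 203°   (triadic ↑)
203 + 23 = 226°   (analog 23° ↑)
226 + 120 = 346°   (triadic ↑)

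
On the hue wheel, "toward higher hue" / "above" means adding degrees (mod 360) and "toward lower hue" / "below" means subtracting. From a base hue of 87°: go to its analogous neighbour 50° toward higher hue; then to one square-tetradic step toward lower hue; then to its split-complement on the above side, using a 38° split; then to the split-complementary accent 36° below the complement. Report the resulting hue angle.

analog 50° ↑ +50°: 87 + 50 = 137°
square ↓ −90°: 137 − 90 = 47°
split-comp 38° ↑ +218°: 47 + 218 = 265°
split-comp 36° ↓ +144°: 265 + 144 = 409 → 409 − 360 = 49°

49°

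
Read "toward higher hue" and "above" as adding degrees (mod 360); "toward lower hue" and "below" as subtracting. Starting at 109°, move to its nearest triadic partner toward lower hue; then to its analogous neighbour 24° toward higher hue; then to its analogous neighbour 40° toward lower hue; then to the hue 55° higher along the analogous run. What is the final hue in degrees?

−120° (triadic ↓): 109 − 120 = -11 → -11 + 360 = 349°
+24° (analog 24° ↑): 349 + 24 = 373 → 373 − 360 = 13°
−40° (analog 40° ↓): 13 − 40 = -27 → -27 + 360 = 333°
+55° (analog 55° ↑): 333 + 55 = 388 → 388 − 360 = 28°

28°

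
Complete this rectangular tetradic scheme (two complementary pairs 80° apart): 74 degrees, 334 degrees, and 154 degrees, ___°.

254°

A rectangular tetradic uses two complementary pairs 80° apart: offsets 0°, 80°, 180°, 260°.
Among {74°, 154°, 334°}, 154° and 334° are a 180° pair.
The remaining hue 74° needs its own complement: 74 + 180 = 254°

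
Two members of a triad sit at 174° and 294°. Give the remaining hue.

54°

A triad spaces three hues 120° apart.
The full set is {54°, 174°, 294°}.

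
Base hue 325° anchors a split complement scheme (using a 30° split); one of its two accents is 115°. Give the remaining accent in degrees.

175°

Split-complementary hues sit 30° either side of the complement.
Complement of the base 325°: 325 + 180 = 505 → 505 − 360 = 145°
The given accent 115° is 30° one side of 145°; the other accent sits 30° the other side: 145 + 30 = 175°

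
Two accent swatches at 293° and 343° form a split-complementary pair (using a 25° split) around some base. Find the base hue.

138°

The accents sit 25° either side of the complement, so the complement is their short-arc midpoint on the wheel.
Short-arc midpoint of 293° and 343°: 318°.
Base is 180° from the complement: 318 − 180 = 138°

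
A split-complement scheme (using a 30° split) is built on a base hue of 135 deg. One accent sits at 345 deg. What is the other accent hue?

Split-complementary hues sit 30° either side of the complement.
Complement of the base 135°: 135 + 180 = 315°
The given accent 345° is 30° one side of 315°; the other accent sits 30° the other side: 315 − 30 = 285°

285°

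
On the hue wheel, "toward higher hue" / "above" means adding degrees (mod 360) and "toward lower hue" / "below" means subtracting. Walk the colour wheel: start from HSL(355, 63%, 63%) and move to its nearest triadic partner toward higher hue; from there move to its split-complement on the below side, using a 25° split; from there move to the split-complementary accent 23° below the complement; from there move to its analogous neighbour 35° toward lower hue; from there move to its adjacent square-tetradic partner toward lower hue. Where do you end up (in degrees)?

triadic ↑ +120°: 355 + 120 = 475 → 475 − 360 = 115°
split-comp 25° ↓ +155°: 115 + 155 = 270°
split-comp 23° ↓ +157°: 270 + 157 = 427 → 427 − 360 = 67°
analog 35° ↓ −35°: 67 − 35 = 32°
square ↓ −90°: 32 − 90 = -58 → -58 + 360 = 302°

302°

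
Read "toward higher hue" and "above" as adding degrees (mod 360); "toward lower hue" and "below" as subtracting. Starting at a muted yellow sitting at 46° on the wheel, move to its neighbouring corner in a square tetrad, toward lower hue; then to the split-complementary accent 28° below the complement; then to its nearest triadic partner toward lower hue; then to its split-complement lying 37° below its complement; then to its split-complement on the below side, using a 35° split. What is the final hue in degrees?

square ↓ −90°: 46 − 90 = -44 → -44 + 360 = 316°
split-comp 28° ↓ +152°: 316 + 152 = 468 → 468 − 360 = 108°
triadic ↓ −120°: 108 − 120 = -12 → -12 + 360 = 348°
split-comp 37° ↓ +143°: 348 + 143 = 491 → 491 − 360 = 131°
split-comp 35° ↓ +145°: 131 + 145 = 276°

276°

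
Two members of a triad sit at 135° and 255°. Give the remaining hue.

15°

A triad spaces three hues 120° apart.
The full set is {15°, 135°, 255°}.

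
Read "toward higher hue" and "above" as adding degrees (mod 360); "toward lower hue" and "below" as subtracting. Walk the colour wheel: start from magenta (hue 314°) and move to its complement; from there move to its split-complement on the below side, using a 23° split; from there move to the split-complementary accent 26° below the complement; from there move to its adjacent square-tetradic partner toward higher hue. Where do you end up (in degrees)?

175°

314 + 180 = 494 → 494 − 360 = 134°   (complement)
134 + 157 = 291°   (split-comp 23° ↓)
291 + 154 = 445 → 445 − 360 = 85°   (split-comp 26° ↓)
85 + 90 = 175°   (square ↑)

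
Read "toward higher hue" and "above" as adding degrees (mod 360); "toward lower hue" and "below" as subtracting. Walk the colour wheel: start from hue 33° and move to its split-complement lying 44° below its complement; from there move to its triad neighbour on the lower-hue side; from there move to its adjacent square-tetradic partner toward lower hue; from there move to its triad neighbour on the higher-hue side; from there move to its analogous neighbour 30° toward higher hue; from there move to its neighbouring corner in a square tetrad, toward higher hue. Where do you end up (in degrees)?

199°

+136° (split-comp 44° ↓): 33 + 136 = 169°
−120° (triadic ↓): 169 − 120 = 49°
−90° (square ↓): 49 − 90 = -41 → -41 + 360 = 319°
+120° (triadic ↑): 319 + 120 = 439 → 439 − 360 = 79°
+30° (analog 30° ↑): 79 + 30 = 109°
+90° (square ↑): 109 + 90 = 199°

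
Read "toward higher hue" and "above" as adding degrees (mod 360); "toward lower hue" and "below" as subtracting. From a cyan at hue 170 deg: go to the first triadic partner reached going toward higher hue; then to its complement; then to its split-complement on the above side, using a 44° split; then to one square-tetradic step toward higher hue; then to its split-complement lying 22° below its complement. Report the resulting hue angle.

triadic ↑ +120°: 170 + 120 = 290°
complement +180°: 290 + 180 = 470 → 470 − 360 = 110°
split-comp 44° ↑ +224°: 110 + 224 = 334°
square ↑ +90°: 334 + 90 = 424 → 424 − 360 = 64°
split-comp 22° ↓ +158°: 64 + 158 = 222°

222°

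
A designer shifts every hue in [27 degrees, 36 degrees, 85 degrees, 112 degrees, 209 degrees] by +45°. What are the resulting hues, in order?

72°, 81°, 130°, 157°, 254°

27 + 45 = 72°
36 + 45 = 81°
85 + 45 = 130°
112 + 45 = 157°
209 + 45 = 254°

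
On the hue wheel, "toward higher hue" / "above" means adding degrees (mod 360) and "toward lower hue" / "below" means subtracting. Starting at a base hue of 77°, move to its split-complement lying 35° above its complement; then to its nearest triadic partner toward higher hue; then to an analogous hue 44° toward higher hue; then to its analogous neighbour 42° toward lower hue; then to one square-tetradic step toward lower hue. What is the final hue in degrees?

324°

77 + 215 = 292°   (split-comp 35° ↑)
292 + 120 = 412 → 412 − 360 = 52°   (triadic ↑)
52 + 44 = 96°   (analog 44° ↑)
96 − 42 = 54°   (analog 42° ↓)
54 − 90 = -36 → -36 + 360 = 324°   (square ↓)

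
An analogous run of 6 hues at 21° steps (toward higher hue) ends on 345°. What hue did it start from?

5 steps of 21° (toward higher hue) give a net shift of +105°.
Start = end − shift: 345 − 105 = 240°

240°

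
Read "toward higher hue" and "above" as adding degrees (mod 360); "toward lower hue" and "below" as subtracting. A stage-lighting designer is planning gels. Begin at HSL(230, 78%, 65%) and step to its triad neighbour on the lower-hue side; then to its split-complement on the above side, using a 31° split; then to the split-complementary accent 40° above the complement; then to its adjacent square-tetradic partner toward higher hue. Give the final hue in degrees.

271°

230 − 120 = 110°   (triadic ↓)
110 + 211 = 321°   (split-comp 31° ↑)
321 + 220 = 541 → 541 − 360 = 181°   (split-comp 40° ↑)
181 + 90 = 271°   (square ↑)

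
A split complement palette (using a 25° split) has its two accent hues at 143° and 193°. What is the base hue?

The accents sit 25° either side of the complement, so the complement is their short-arc midpoint on the wheel.
Short-arc midpoint of 143° and 193°: 168°.
Base is 180° from the complement: 168 − 180 = -12 → -12 + 360 = 348°

348°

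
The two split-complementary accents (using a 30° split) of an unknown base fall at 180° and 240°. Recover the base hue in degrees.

30°

The accents sit 30° either side of the complement, so the complement is their short-arc midpoint on the wheel.
Short-arc midpoint of 180° and 240°: 210°.
Base is 180° from the complement: 210 − 180 = 30°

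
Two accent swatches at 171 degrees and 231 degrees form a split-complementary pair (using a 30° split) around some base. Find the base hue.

21°

The accents sit 30° either side of the complement, so the complement is their short-arc midpoint on the wheel.
Short-arc midpoint of 171° and 231°: 201°.
Base is 180° from the complement: 201 − 180 = 21°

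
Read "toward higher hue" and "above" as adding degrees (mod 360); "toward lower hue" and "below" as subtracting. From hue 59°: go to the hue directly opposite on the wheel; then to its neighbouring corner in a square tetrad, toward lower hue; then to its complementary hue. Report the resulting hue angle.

329°

59 + 180 = 239°   (complement)
239 − 90 = 149°   (square ↓)
149 + 180 = 329°   (complement)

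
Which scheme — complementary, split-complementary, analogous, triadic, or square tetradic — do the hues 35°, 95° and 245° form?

Sort the hues: 35°, 95°, 245°.
Successive gaps around the wheel: 60°, 150°, 150°.
Two 150° gaps and one 60° gap — a base hue opposite a pair of accents 30° either side of its complement — is the split-complementary pattern.

split-complementary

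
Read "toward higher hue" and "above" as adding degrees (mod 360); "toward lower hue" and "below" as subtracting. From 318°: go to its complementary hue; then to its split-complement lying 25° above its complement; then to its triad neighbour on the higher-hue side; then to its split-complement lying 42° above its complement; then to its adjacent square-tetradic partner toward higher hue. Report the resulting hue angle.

55°

318 + 180 = 498 → 498 − 360 = 138°   (complement)
138 + 205 = 343°   (split-comp 25° ↑)
343 + 120 = 463 → 463 − 360 = 103°   (triadic ↑)
103 + 222 = 325°   (split-comp 42° ↑)
325 + 90 = 415 → 415 − 360 = 55°   (square ↑)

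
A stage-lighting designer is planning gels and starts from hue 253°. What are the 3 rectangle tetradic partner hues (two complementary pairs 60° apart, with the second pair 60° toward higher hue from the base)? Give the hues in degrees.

A rectangular tetradic uses two complementary pairs 60° apart: offsets 0°, 60°, 180°, 240°.
253 + 60 = 313°
253 + 180 = 433 → 433 − 360 = 73°
253 + 240 = 493 → 493 − 360 = 133°

313°, 73° and 133°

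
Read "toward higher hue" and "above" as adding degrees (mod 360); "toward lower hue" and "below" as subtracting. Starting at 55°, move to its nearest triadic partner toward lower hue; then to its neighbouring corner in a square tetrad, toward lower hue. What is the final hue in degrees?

205°

55 − 120 = -65 → -65 + 360 = 295°   (triadic ↓)
295 − 90 = 205°   (square ↓)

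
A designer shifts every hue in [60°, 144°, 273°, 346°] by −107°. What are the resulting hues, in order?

60 − 107 = -47 → -47 + 360 = 313°
144 − 107 = 37°
273 − 107 = 166°
346 − 107 = 239°

313°, 37°, 166°, 239°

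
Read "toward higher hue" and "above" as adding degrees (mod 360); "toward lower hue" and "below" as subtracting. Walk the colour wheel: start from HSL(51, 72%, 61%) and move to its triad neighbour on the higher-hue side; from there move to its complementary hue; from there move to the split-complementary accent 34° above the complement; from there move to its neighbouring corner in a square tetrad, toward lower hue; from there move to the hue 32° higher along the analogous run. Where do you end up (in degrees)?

147°

triadic ↑ +120°: 51 + 120 = 171°
complement +180°: 171 + 180 = 351°
split-comp 34° ↑ +214°: 351 + 214 = 565 → 565 − 360 = 205°
square ↓ −90°: 205 − 90 = 115°
analog 32° ↑ +32°: 115 + 32 = 147°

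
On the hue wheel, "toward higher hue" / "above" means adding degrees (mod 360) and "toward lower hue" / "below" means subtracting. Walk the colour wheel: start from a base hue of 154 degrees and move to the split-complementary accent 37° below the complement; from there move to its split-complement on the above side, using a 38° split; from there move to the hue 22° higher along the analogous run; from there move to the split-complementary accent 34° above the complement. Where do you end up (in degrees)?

31°

+143° (split-comp 37° ↓): 154 + 143 = 297°
+218° (split-comp 38° ↑): 297 + 218 = 515 → 515 − 360 = 155°
+22° (analog 22° ↑): 155 + 22 = 177°
+214° (split-comp 34° ↑): 177 + 214 = 391 → 391 − 360 = 31°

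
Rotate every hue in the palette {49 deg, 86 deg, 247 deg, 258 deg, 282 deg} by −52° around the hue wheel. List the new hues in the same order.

357°, 34°, 195°, 206°, 230°

49 − 52 = -3 → -3 + 360 = 357°
86 − 52 = 34°
247 − 52 = 195°
258 − 52 = 206°
282 − 52 = 230°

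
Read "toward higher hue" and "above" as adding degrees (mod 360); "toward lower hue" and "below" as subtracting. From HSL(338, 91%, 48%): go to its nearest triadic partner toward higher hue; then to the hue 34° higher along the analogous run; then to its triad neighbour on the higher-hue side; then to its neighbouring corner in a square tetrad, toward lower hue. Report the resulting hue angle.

triadic ↑ +120°: 338 + 120 = 458 → 458 − 360 = 98°
analog 34° ↑ +34°: 98 + 34 = 132°
triadic ↑ +120°: 132 + 120 = 252°
square ↓ −90°: 252 − 90 = 162°

162°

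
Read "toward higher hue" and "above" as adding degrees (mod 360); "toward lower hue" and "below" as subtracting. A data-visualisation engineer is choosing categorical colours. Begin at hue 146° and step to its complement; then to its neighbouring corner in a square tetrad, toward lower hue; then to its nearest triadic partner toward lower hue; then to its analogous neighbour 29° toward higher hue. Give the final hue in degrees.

145°

+180° (complement): 146 + 180 = 326°
−90° (square ↓): 326 − 90 = 236°
−120° (triadic ↓): 236 − 120 = 116°
+29° (analog 29° ↑): 116 + 29 = 145°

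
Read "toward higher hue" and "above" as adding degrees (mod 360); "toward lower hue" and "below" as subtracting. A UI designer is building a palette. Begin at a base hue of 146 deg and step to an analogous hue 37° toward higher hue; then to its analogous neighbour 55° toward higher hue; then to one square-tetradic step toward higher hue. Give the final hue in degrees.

328°

analog 37° ↑ +37°: 146 + 37 = 183°
analog 55° ↑ +55°: 183 + 55 = 238°
square ↑ +90°: 238 + 90 = 328°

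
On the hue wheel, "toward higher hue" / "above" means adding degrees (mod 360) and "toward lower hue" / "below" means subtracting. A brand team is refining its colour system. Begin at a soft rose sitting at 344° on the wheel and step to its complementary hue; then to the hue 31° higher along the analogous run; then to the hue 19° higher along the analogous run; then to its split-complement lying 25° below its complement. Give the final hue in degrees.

complement +180°: 344 + 180 = 524 → 524 − 360 = 164°
analog 31° ↑ +31°: 164 + 31 = 195°
analog 19° ↑ +19°: 195 + 19 = 214°
split-comp 25° ↓ +155°: 214 + 155 = 369 → 369 − 360 = 9°

9°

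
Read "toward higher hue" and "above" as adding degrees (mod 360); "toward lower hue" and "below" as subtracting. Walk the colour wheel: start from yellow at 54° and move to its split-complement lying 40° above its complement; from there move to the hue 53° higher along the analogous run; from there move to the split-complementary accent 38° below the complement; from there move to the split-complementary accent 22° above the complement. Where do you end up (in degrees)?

311°

+220° (split-comp 40° ↑): 54 + 220 = 274°
+53° (analog 53° ↑): 274 + 53 = 327°
+142° (split-comp 38° ↓): 327 + 142 = 469 → 469 − 360 = 109°
+202° (split-comp 22° ↑): 109 + 202 = 311°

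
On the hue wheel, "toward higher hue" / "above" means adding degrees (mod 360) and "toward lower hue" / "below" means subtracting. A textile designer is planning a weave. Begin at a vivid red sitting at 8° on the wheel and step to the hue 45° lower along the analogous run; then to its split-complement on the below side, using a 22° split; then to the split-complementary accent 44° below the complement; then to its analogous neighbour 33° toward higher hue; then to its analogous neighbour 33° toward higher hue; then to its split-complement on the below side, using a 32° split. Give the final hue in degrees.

111°

analog 45° ↓ −45°: 8 − 45 = -37 → -37 + 360 = 323°
split-comp 22° ↓ +158°: 323 + 158 = 481 → 481 − 360 = 121°
split-comp 44° ↓ +136°: 121 + 136 = 257°
analog 33° ↑ +33°: 257 + 33 = 290°
analog 33° ↑ +33°: 290 + 33 = 323°
split-comp 32° ↓ +148°: 323 + 148 = 471 → 471 − 360 = 111°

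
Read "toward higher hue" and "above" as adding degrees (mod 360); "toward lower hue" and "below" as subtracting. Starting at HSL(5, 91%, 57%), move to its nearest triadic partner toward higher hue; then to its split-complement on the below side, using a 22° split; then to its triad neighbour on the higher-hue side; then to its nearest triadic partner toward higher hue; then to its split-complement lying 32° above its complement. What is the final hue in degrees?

15°

triadic ↑ +120°: 5 + 120 = 125°
split-comp 22° ↓ +158°: 125 + 158 = 283°
triadic ↑ +120°: 283 + 120 = 403 → 403 − 360 = 43°
triadic ↑ +120°: 43 + 120 = 163°
split-comp 32° ↑ +212°: 163 + 212 = 375 → 375 − 360 = 15°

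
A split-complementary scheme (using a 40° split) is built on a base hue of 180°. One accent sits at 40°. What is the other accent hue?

Split-complementary hues sit 40° either side of the complement.
Complement of the base 180°: 180 + 180 = 360 → 360 − 360 = 0°
The given accent 40° is 40° one side of 0°; the other accent sits 40° the other side: 0 − 40 = -40 → -40 + 360 = 320°

320°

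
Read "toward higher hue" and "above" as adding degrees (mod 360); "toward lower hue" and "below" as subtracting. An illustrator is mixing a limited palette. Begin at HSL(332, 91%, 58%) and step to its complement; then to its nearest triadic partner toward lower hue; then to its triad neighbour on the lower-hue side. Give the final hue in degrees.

272°

332 + 180 = 512 → 512 − 360 = 152°   (complement)
152 − 120 = 32°   (triadic ↓)
32 − 120 = -88 → -88 + 360 = 272°   (triadic ↓)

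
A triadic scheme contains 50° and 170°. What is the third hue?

A triad spaces three hues 120° apart.
The full set is {50°, 170°, 290°}.

290°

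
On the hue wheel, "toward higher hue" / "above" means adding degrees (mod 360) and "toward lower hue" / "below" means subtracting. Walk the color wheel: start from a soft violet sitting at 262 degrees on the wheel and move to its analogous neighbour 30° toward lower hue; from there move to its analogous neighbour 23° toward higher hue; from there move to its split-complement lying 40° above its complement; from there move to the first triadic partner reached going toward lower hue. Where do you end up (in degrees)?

355°

−30° (analog 30° ↓): 262 − 30 = 232°
+23° (analog 23° ↑): 232 + 23 = 255°
+220° (split-comp 40° ↑): 255 + 220 = 475 → 475 − 360 = 115°
−120° (triadic ↓): 115 − 120 = -5 → -5 + 360 = 355°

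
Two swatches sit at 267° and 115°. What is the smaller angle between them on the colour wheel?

152°

|267 − 115| = 152.
152 ≤ 180, so the shorter arc is 152°.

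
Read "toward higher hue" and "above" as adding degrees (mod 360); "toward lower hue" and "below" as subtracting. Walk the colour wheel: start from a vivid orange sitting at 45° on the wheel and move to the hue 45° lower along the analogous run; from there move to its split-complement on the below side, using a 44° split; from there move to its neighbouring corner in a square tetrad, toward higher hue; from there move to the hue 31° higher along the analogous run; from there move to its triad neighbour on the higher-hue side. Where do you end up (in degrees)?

−45° (analog 45° ↓): 45 − 45 = 0°
+136° (split-comp 44° ↓): 0 + 136 = 136°
+90° (square ↑): 136 + 90 = 226°
+31° (analog 31° ↑): 226 + 31 = 257°
+120° (triadic ↑): 257 + 120 = 377 → 377 − 360 = 17°

17°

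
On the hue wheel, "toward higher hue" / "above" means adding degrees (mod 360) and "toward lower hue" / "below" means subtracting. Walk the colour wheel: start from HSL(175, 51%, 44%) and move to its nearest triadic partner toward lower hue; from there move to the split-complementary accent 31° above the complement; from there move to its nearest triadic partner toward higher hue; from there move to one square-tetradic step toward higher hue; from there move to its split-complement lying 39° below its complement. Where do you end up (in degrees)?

257°

triadic ↓ −120°: 175 − 120 = 55°
split-comp 31° ↑ +211°: 55 + 211 = 266°
triadic ↑ +120°: 266 + 120 = 386 → 386 − 360 = 26°
square ↑ +90°: 26 + 90 = 116°
split-comp 39° ↓ +141°: 116 + 141 = 257°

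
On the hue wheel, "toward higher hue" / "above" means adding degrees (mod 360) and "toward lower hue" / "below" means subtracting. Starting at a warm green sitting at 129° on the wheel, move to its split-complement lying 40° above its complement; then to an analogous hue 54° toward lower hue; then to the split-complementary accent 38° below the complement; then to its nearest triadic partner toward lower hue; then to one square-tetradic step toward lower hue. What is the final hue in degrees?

split-comp 40° ↑ +220°: 129 + 220 = 349°
analog 54° ↓ −54°: 349 − 54 = 295°
split-comp 38° ↓ +142°: 295 + 142 = 437 → 437 − 360 = 77°
triadic ↓ −120°: 77 − 120 = -43 → -43 + 360 = 317°
square ↓ −90°: 317 − 90 = 227°

227°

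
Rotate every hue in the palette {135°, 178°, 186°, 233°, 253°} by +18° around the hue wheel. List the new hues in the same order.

153°, 196°, 204°, 251°, 271°

135 + 18 = 153°
178 + 18 = 196°
186 + 18 = 204°
233 + 18 = 251°
253 + 18 = 271°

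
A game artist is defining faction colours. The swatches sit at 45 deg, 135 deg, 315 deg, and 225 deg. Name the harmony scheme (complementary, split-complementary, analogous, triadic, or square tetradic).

square tetradic

Sort the hues: 45°, 135°, 225°, 315°.
Successive gaps around the wheel: 90°, 90°, 90°, 90°.
Four hues every 90° form a square tetradic scheme.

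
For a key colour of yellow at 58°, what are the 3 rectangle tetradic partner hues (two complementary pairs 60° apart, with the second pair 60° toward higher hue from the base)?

118°, 238°, 298°

A rectangular tetradic uses two complementary pairs 60° apart: offsets 0°, 60°, 180°, 240°.
58 + 60 = 118°
58 + 180 = 238°
58 + 240 = 298°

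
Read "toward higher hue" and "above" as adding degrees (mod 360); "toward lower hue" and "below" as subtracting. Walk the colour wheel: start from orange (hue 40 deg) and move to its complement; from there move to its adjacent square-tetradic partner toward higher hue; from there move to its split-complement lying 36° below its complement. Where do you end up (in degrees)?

+180° (complement): 40 + 180 = 220°
+90° (square ↑): 220 + 90 = 310°
+144° (split-comp 36° ↓): 310 + 144 = 454 → 454 − 360 = 94°

94°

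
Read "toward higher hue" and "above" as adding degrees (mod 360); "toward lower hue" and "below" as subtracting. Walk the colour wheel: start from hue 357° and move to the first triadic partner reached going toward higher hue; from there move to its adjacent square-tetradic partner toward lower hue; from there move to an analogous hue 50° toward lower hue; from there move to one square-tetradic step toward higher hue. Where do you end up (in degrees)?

357 + 120 = 477 → 477 − 360 = 117°   (triadic ↑)
117 − 90 = 27°   (square ↓)
27 − 50 = -23 → -23 + 360 = 337°   (analog 50° ↓)
337 + 90 = 427 → 427 − 360 = 67°   (square ↑)

67°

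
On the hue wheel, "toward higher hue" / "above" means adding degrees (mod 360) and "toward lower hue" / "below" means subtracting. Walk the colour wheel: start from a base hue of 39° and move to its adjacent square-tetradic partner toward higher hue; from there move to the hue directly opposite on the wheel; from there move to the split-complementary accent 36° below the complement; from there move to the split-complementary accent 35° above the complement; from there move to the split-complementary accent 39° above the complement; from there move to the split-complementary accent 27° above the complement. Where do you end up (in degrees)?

square ↑ +90°: 39 + 90 = 129°
complement +180°: 129 + 180 = 309°
split-comp 36° ↓ +144°: 309 + 144 = 453 → 453 − 360 = 93°
split-comp 35° ↑ +215°: 93 + 215 = 308°
split-comp 39° ↑ +219°: 308 + 219 = 527 → 527 − 360 = 167°
split-comp 27° ↑ +207°: 167 + 207 = 374 → 374 − 360 = 14°

14°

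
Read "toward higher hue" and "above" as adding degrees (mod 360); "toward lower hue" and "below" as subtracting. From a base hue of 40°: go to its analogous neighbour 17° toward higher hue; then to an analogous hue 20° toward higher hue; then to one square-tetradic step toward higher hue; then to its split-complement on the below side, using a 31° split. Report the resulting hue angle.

316°

40 + 17 = 57°   (analog 17° ↑)
57 + 20 = 77°   (analog 20° ↑)
77 + 90 = 167°   (square ↑)
167 + 149 = 316°   (split-comp 31° ↓)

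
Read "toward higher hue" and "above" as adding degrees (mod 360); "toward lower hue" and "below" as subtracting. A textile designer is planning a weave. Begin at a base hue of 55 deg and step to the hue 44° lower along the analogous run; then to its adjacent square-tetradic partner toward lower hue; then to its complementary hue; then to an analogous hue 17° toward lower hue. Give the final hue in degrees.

55 − 44 = 11°   (analog 44° ↓)
11 − 90 = -79 → -79 + 360 = 281°   (square ↓)
281 + 180 = 461 → 461 − 360 = 101°   (complement)
101 − 17 = 84°   (analog 17° ↓)

84°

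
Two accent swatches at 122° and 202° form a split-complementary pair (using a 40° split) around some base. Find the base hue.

342°

The accents sit 40° either side of the complement, so the complement is their short-arc midpoint on the wheel.
Short-arc midpoint of 122° and 202°: 162°.
Base is 180° from the complement: 162 − 180 = -18 → -18 + 360 = 342°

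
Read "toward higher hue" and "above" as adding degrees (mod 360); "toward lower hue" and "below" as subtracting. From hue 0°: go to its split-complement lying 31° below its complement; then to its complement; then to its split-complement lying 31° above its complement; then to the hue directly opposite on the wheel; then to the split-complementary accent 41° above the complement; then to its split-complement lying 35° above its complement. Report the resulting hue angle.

0 + 149 = 149°   (split-comp 31° ↓)
149 + 180 = 329°   (complement)
329 + 211 = 540 → 540 − 360 = 180°   (split-comp 31° ↑)
180 + 180 = 360 → 360 − 360 = 0°   (complement)
0 + 221 = 221°   (split-comp 41° ↑)
221 + 215 = 436 → 436 − 360 = 76°   (split-comp 35° ↑)

76°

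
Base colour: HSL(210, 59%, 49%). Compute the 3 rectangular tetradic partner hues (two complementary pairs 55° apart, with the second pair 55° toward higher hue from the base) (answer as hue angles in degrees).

265°, 30°, and 85°

A rectangular tetradic uses two complementary pairs 55° apart: offsets 0°, 55°, 180°, 235°.
210 + 55 = 265°
210 + 180 = 390 → 390 − 360 = 30°
210 + 235 = 445 → 445 − 360 = 85°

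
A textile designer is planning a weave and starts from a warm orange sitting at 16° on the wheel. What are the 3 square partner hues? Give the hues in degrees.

A square tetradic scheme places four hues every 90°.
16 + 90 = 106°
16 + 180 = 196°
16 + 270 = 286°

106°, 196° and 286°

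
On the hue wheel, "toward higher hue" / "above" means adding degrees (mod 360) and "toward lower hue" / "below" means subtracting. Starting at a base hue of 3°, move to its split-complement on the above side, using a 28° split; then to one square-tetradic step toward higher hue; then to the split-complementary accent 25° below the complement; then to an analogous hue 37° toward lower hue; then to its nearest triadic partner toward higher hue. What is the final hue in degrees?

179°

+208° (split-comp 28° ↑): 3 + 208 = 211°
+90° (square ↑): 211 + 90 = 301°
+155° (split-comp 25° ↓): 301 + 155 = 456 → 456 − 360 = 96°
−37° (analog 37° ↓): 96 − 37 = 59°
+120° (triadic ↑): 59 + 120 = 179°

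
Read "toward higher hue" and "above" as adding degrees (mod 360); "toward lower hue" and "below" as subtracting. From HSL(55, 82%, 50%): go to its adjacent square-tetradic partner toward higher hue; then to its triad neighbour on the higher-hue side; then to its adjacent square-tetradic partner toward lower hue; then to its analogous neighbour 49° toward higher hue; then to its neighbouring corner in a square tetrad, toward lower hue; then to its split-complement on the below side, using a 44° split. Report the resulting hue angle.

square ↑ +90°: 55 + 90 = 145°
triadic ↑ +120°: 145 + 120 = 265°
square ↓ −90°: 265 − 90 = 175°
analog 49° ↑ +49°: 175 + 49 = 224°
square ↓ −90°: 224 − 90 = 134°
split-comp 44° ↓ +136°: 134 + 136 = 270°

270°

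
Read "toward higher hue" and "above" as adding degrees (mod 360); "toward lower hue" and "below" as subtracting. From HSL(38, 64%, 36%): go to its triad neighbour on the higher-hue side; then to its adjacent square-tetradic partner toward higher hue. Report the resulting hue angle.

248°

38 + 120 = 158°   (triadic ↑)
158 + 90 = 248°   (square ↑)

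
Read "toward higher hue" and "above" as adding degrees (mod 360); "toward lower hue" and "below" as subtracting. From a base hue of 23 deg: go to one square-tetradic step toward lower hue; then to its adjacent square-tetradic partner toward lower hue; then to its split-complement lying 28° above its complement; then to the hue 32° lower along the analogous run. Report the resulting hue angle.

19°

square ↓ −90°: 23 − 90 = -67 → -67 + 360 = 293°
square ↓ −90°: 293 − 90 = 203°
split-comp 28° ↑ +208°: 203 + 208 = 411 → 411 − 360 = 51°
analog 32° ↓ −32°: 51 − 32 = 19°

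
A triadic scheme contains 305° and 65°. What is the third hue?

A triad spaces three hues 120° apart.
The full set is {65°, 185°, 305°}.

185°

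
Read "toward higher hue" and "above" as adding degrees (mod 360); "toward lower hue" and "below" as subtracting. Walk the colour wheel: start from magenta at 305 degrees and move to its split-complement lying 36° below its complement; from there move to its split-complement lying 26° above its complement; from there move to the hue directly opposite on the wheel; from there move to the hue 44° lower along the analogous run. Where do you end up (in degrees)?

71°

split-comp 36° ↓ +144°: 305 + 144 = 449 → 449 − 360 = 89°
split-comp 26° ↑ +206°: 89 + 206 = 295°
complement +180°: 295 + 180 = 475 → 475 − 360 = 115°
analog 44° ↓ −44°: 115 − 44 = 71°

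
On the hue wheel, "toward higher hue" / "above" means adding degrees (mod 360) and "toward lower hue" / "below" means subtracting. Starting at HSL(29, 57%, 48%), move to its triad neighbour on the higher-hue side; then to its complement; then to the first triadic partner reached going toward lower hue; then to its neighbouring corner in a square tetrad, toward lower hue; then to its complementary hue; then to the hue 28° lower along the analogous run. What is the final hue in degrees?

271°

+120° (triadic ↑): 29 + 120 = 149°
+180° (complement): 149 + 180 = 329°
−120° (triadic ↓): 329 − 120 = 209°
−90° (square ↓): 209 − 90 = 119°
+180° (complement): 119 + 180 = 299°
−28° (analog 28° ↓): 299 − 28 = 271°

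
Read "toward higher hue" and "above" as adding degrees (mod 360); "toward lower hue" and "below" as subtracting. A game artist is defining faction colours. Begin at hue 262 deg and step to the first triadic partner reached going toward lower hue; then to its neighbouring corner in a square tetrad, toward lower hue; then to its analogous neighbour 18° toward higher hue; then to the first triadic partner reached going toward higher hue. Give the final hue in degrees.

190°

−120° (triadic ↓): 262 − 120 = 142°
−90° (square ↓): 142 − 90 = 52°
+18° (analog 18° ↑): 52 + 18 = 70°
+120° (triadic ↑): 70 + 120 = 190°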